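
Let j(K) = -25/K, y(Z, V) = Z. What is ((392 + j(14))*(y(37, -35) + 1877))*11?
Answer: 57509001/7 ≈ 8.2156e+6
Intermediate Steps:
((392 + j(14))*(y(37, -35) + 1877))*11 = ((392 - 25/14)*(37 + 1877))*11 = ((392 - 25*1/14)*1914)*11 = ((392 - 25/14)*1914)*11 = ((5463/14)*1914)*11 = (5228091/7)*11 = 57509001/7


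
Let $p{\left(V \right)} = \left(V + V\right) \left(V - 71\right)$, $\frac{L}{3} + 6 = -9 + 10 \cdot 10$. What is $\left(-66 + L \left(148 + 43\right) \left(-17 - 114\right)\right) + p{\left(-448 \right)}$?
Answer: $-5915397$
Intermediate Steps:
$L = 255$ ($L = -18 + 3 \left(-9 + 10 \cdot 10\right) = -18 + 3 \left(-9 + 100\right) = -18 + 3 \cdot 91 = -18 + 273 = 255$)
$p{\left(V \right)} = 2 V \left(-71 + V\right)$
$\left(-66 + L \left(148 + 43\right) \left(-17 - 114\right)\right) + p{\left(-448 \right)} = \left(-66 + 255 \left(148 + 43\right) \left(-17 - 114\right)\right) + 2 \left(-448\right) \left(-71 - 448\right) = \left(-66 + 255 \cdot 191 \left(-131\right)\right) + 2 \left(-448\right) \left(-519\right) = \left(-66 + 255 \left(-25021\right)\right) + 465024 = \left(-66 - 6380355\right) + 465024 = -6380421 + 465024 = -5915397$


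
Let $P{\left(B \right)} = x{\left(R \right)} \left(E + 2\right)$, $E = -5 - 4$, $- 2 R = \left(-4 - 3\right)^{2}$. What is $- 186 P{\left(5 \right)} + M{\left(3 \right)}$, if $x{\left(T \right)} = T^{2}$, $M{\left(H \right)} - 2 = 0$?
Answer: $\frac{1563055}{2} \approx 7.8153 \cdot 10^{5}$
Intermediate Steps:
$M{\left(H \right)} = 2$ ($M{\left(H \right)} = 2 + 0 = 2$)
$R = - \frac{49}{2}$ ($R = - \frac{\left(-4 - 3\right)^{2}}{2} = - \frac{\left(-7\right)^{2}}{2} = \left(- \frac{1}{2}\right) 49 = - \frac{49}{2} \approx -24.5$)
$E = -9$ ($E = -5 - 4 = -9$)
$P{\left(B \right)} = - \frac{16807}{4}$ ($P{\left(B \right)} = \left(- \frac{49}{2}\right)^{2} \left(-9 + 2\right) = \frac{2401}{4} \left(-7\right) = - \frac{16807}{4}$)
$- 186 P{\left(5 \right)} + M{\left(3 \right)} = \left(-186\right) \left(- \frac{16807}{4}\right) + 2 = \frac{1563051}{2} + 2 = \frac{1563055}{2}$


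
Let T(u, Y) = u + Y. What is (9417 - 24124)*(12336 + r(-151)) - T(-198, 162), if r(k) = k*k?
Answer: -516759823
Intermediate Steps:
r(k) = k**2
T(u, Y) = Y + u
(9417 - 24124)*(12336 + r(-151)) - T(-198, 162) = (9417 - 24124)*(12336 + (-151)**2) - (162 - 198) = -14707*(12336 + 22801) - 1*(-36) = -14707*35137 + 36 = -516759859 + 36 = -516759823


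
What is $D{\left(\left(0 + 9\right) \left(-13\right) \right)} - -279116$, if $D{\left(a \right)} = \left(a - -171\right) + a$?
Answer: $279053$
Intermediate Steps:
$D{\left(a \right)} = 171 + 2 a$ ($D{\left(a \right)} = \left(a + 171\right) + a = \left(171 + a\right) + a = 171 + 2 a$)
$D{\left(\left(0 + 9\right) \left(-13\right) \right)} - -279116 = \left(171 + 2 \left(0 + 9\right) \left(-13\right)\right) - -279116 = \left(171 + 2 \cdot 9 \left(-13\right)\right) + 279116 = \left(171 + 2 \left(-117\right)\right) + 279116 = \left(171 - 234\right) + 279116 = -63 + 279116 = 279053$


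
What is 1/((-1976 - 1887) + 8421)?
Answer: 1/4558 ≈ 0.00021939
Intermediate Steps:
1/((-1976 - 1887) + 8421) = 1/(-3863 + 8421) = 1/4558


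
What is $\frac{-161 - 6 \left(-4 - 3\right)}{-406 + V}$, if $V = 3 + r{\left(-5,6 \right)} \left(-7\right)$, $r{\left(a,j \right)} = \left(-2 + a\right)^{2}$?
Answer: $\frac{119}{746} \approx 0.15952$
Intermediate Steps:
$V = -340$ ($V = 3 + \left(-2 - 5\right)^{2} \left(-7\right) = 3 + \left(-7\right)^{2} \left(-7\right) = 3 + 49 \left(-7\right) = 3 - 343 = -340$)
$\frac{-161 - 6 \left(-4 - 3\right)}{-406 + V} = \frac{-161 - 6 \left(-4 - 3\right)}{-406 - 340} = \frac{-161 - -42}{-746} = \left(-161 + 42\right) \left(- \frac{1}{746}\right) = \left(-119\right) \left(- \frac{1}{746}\right) = \frac{119}{746}$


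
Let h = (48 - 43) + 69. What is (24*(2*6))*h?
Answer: 21312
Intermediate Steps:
h = 74 (h = 5 + 69 = 74)
(24*(2*6))*h = (24*(2*6))*74 = (24*12)*74 = 288*74 = 21312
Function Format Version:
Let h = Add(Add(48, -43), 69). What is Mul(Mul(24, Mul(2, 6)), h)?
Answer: 21312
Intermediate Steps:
h = 74 (h = Add(5, 69) = 74)
Mul(Mul(24, Mul(2, 6)), h) = Mul(Mul(24, Mul(2, 6)), 74) = Mul(Mul(24, 12), 74) = Mul(288, 74) = 21312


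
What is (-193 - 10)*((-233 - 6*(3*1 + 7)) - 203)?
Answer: 100688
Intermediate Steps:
(-193 - 10)*((-233 - 6*(3*1 + 7)) - 203) = -203*((-233 - 6*(3 + 7)) - 203) = -203*((-233 - 6*10) - 203) = -203*((-233 - 1*60) - 203) = -203*((-233 - 60) - 203) = -203*(-293 - 203) = -203*(-496) = 100688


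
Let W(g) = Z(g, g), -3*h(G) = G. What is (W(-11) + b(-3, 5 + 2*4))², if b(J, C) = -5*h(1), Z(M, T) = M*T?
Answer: 135424/9 ≈ 15047.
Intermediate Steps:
h(G) = -G/3
W(g) = g² (W(g) = g*g = g²)
b(J, C) = 5/3 (b(J, C) = -(-5)/3 = -5*(-⅓) = 5/3)
(W(-11) + b(-3, 5 + 2*4))² = ((-11)² + 5/3)² = (121 + 5/3)² = (368/3)² = 135424/9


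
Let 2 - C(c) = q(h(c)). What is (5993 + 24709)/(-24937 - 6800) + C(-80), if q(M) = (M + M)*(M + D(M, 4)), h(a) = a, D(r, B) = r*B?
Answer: -677045076/10579 ≈ -63999.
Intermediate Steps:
D(r, B) = B*r
q(M) = 10*M**2 (q(M) = (M + M)*(M + 4*M) = (2*M)*(5*M) = 10*M**2)
C(c) = 2 - 10*c**2
(5993 + 24709)/(-24937 - 6800) + C(-80) = (5993 + 24709)/(-24937 - 6800) + (2 - 10*(-80)**2) = 30702/(-31737) + (2 - 10*6400) = 30702*(-1/31737) + (2 - 64000) = -10234/10579 - 63998 = -677045076/10579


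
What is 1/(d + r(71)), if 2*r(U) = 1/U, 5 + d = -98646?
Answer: -142/14008441 ≈ -1.0137e-5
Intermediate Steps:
d = -98651 (d = -5 - 98646 = -98651)
r(U) = 1/(2*U)
1/(d + r(71)) = 1/(-98651 + (½)/71) = 1/(-98651 + (½)*(1/71)) = 1/(-98651 + 1/142) = 1/(-14008441/142) = -142/14008441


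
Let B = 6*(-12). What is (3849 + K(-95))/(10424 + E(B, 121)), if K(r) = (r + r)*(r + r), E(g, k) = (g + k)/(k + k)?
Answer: 9667658/2522657 ≈ 3.8323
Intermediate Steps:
B = -72
E(g, k) = (g + k)/(2*k) (E(g, k) = (g + k)/((2*k)) = (g + k)*(1/(2*k)) = (g + k)/(2*k))
K(r) = 4*r² (K(r) = (2*r)*(2*r) = 4*r²)
(3849 + K(-95))/(10424 + E(B, 121)) = (3849 + 4*(-95)²)/(10424 + (½)*(-72 + 121)/121) = (3849 + 4*9025)/(10424 + (½)*(1/121)*49) = (3849 + 36100)/(10424 + 49/242) = 39949/(2522657/242) = 39949*(242/2522657) = 9667658/2522657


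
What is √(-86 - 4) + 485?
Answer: 485 + 3*I*√10 ≈ 485.0 + 9.4868*I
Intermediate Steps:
√(-86 - 4) + 485 = √(-90) + 485 = 3*I*√10 + 485 = 485 + 3*I*√10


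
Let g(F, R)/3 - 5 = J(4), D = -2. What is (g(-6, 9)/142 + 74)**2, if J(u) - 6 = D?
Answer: 110986225/20164 ≈ 5504.2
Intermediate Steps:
J(u) = 4 (J(u) = 6 - 2 = 4)
g(F, R) = 27 (g(F, R) = 15 + 3*4 = 15 + 12 = 27)
(g(-6, 9)/142 + 74)**2 = (27/142 + 74)**2 = (10535/142)**2 = 110986225/20164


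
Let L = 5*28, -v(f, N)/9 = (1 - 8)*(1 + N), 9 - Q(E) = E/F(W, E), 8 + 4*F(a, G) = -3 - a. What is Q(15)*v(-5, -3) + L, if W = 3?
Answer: -1534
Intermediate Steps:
F(a, G) = -11/4 - a/4 (F(a, G) = -2 + (-3 - a)/4 = -2 + (-¾ - a/4) = -11/4 - a/4)
Q(E) = 9 + 2*E/7 (Q(E) = 9 - E/(-11/4 - ¼*3) = 9 - E/(-11/4 - ¾) = 9 - E/(-7/2) = 9 - E*(-2)/7 = 9 - (-2)*E/7 = 9 + 2*E/7)
v(f, N) = 63 + 63*N (v(f, N) = -9*(1 - 8)*(1 + N) = -(-63)*(1 + N) = -9*(-7 - 7*N) = 63 + 63*N)
L = 140
Q(15)*v(-5, -3) + L = (9 + (2/7)*15)*(63 + 63*(-3)) + 140 = (9 + 30/7)*(63 - 189) + 140 = (93/7)*(-126) + 140 = -1674 + 140 = -1534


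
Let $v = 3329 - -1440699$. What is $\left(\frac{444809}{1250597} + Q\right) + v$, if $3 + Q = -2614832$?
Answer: $- \frac{1464207276970}{1250597} \approx -1.1708 \cdot 10^{6}$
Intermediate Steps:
$Q = -2614835$ ($Q = -3 - 2614832 = -2614835$)
$v = 1444028$ ($v = 3329 + 1440699 = 1444028$)
$\left(\frac{444809}{1250597} + Q\right) + v = \left(\frac{444809}{1250597} - 2614835\right) + 1444028 = - \frac{3270104361686}{1250597} + 1444028 = - \frac{1464207276970}{1250597}$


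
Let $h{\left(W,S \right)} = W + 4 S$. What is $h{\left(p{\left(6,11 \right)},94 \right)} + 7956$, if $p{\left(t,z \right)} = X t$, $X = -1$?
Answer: $8326$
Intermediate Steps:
$p{\left(t,z \right)} = - t$
$h{\left(p{\left(6,11 \right)},94 \right)} + 7956 = \left(\left(-1\right) 6 + 4 \cdot 94\right) + 7956 = \left(-6 + 376\right) + 7956 = 370 + 7956 = 8326$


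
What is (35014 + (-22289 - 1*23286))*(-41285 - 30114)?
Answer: 754044839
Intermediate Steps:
(35014 + (-22289 - 1*23286))*(-41285 - 30114) = (35014 + (-22289 - 23286))*(-71399) = (35014 - 45575)*(-71399) = -10561*(-71399) = 754044839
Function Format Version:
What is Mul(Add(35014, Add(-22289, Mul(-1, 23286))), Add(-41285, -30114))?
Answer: 754044839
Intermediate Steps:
Mul(Add(35014, Add(-22289, Mul(-1, 23286))), Add(-41285, -30114)) = Mul(Add(35014, Add(-22289, -23286)), -71399) = Mul(Add(35014, -45575), -71399) = Mul(-10561, -71399) = 754044839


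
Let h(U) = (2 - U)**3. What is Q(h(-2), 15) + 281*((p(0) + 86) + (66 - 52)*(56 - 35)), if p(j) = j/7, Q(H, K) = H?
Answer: 106844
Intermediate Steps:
p(j) = j/7 (p(j) = j*(1/7) = j/7)
Q(h(-2), 15) + 281*((p(0) + 86) + (66 - 52)*(56 - 35)) = -(-2 - 2)**3 + 281*(((1/7)*0 + 86) + (66 - 52)*(56 - 35)) = -1*(-4)**3 + 281*((0 + 86) + 14*21) = -1*(-64) + 281*(86 + 294) = 64 + 281*380 = 64 + 106780 = 106844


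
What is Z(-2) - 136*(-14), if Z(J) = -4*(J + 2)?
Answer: 1904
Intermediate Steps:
Z(J) = -8 - 4*J (Z(J) = -4*(2 + J) = -8 - 4*J)
Z(-2) - 136*(-14) = (-8 - 4*(-2)) - 136*(-14) = (-8 + 8) + 1904 = 0 + 1904 = 1904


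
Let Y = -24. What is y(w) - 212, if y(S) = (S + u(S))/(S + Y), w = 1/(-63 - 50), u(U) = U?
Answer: -575154/2713 ≈ -212.00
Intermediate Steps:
w = -1/113 (w = 1/(-113) = -1/113 ≈ -0.0088496)
y(S) = 2*S/(-24 + S) (y(S) = (S + S)/(S - 24) = (2*S)/(-24 + S) = 2*S/(-24 + S))
y(w) - 212 = 2*(-1/113)/(-24 - 1/113) - 212 = 2*(-1/113)/(-2713/113) - 212 = 2*(-1/113)*(-113/2713) - 212 = 2/2713 - 212 = -575154/2713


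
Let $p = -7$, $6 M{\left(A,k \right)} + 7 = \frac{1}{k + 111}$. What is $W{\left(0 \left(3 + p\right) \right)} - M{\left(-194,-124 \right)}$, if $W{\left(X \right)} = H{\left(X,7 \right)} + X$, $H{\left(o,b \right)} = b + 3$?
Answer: $\frac{436}{39} \approx 11.179$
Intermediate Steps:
$M{\left(A,k \right)} = - \frac{7}{6} + \frac{1}{6 \left(111 + k\right)}$ ($M{\left(A,k \right)} = - \frac{7}{6} + \frac{1}{6 \left(k + 111\right)} = - \frac{7}{6} + \frac{1}{6 \left(111 + k\right)}$)
$H{\left(o,b \right)} = 3 + b$
$W{\left(X \right)} = 10 + X$ ($W{\left(X \right)} = \left(3 + 7\right) + X = 10 + X$)
$W{\left(0 \left(3 + p\right) \right)} - M{\left(-194,-124 \right)} = \left(10 + 0 \left(3 - 7\right)\right) - \frac{-776 - -868}{6 \left(111 - 124\right)} = \left(10 + 0 \left(-4\right)\right) - \frac{-776 + 868}{6 \left(-13\right)} = \left(10 + 0\right) - \frac{1}{6} \left(- \frac{1}{13}\right) 92 = 10 - - \frac{46}{39} = 10 + \frac{46}{39} = \frac{436}{39}$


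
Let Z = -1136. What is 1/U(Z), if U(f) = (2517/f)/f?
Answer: 1290496/2517 ≈ 512.71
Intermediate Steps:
U(f) = 2517/f²
1/U(Z) = 1/(2517/(-1136)²) = 1/(2517*(1/1290496)) = 1/(2517/1290496) = 1290496/2517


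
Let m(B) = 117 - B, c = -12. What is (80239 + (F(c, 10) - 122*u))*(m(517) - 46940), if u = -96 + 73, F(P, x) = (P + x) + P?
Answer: -3930687540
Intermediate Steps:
F(P, x) = x + 2*P
u = -23
(80239 + (F(c, 10) - 122*u))*(m(517) - 46940) = (80239 + ((10 + 2*(-12)) - 122*(-23)))*((117 - 1*517) - 46940) = (80239 + ((10 - 24) + 2806))*((117 - 517) - 46940) = (80239 + (-14 + 2806))*(-400 - 46940) = (80239 + 2792)*(-47340) = 83031*(-47340) = -3930687540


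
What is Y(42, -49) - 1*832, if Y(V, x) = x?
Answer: -881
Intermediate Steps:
Y(42, -49) - 1*832 = -49 - 1*832 = -49 - 832 = -881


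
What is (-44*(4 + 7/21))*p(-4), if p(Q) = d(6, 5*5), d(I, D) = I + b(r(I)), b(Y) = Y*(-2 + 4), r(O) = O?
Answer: -3432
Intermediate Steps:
b(Y) = 2*Y (b(Y) = Y*2 = 2*Y)
d(I, D) = 3*I (d(I, D) = I + 2*I = 3*I)
p(Q) = 18 (p(Q) = 3*6 = 18)
(-44*(4 + 7/21))*p(-4) = -44*(4 + 7/21)*18 = -44*(4 + 7*(1/21))*18 = -44*(4 + ⅓)*18 = -44*13/3*18 = -572/3*18 = -3432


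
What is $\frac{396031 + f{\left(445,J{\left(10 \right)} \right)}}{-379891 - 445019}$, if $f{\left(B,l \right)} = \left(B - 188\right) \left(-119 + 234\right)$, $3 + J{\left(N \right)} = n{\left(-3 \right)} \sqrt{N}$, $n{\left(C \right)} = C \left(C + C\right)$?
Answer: $- \frac{70931}{137485} \approx -0.51592$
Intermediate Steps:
$n{\left(C \right)} = 2 C^{2}$ ($n{\left(C \right)} = C 2 C = 2 C^{2}$)
$J{\left(N \right)} = -3 + 18 \sqrt{N}$ ($J{\left(N \right)} = -3 + 2 \left(-3\right)^{2} \sqrt{N} = -3 + 2 \cdot 9 \sqrt{N} = -3 + 18 \sqrt{N}$)
$f{\left(B,l \right)} = -21620 + 115 B$ ($f{\left(B,l \right)} = \left(-188 + B\right) 115 = -21620 + 115 B$)
$\frac{396031 + f{\left(445,J{\left(10 \right)} \right)}}{-379891 - 445019} = \frac{396031 + \left(-21620 + 115 \cdot 445\right)}{-379891 - 445019} = \frac{396031 + \left(-21620 + 51175\right)}{-824910} = \left(396031 + 29555\right) \left(- \frac{1}{824910}\right) = 425586 \left(- \frac{1}{824910}\right) = - \frac{70931}{137485}$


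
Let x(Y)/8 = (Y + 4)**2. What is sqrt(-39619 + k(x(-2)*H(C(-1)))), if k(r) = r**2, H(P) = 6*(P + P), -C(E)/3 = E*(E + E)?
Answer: sqrt(5268797) ≈ 2295.4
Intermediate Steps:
C(E) = -6*E**2 (C(E) = -3*E*(E + E) = -3*E*2*E = -6*E**2)
H(P) = 12*P (H(P) = 6*(2*P) = 12*P)
x(Y) = 8*(4 + Y)**2 (x(Y) = 8*(Y + 4)**2 = 8*(4 + Y)**2)
sqrt(-39619 + k(x(-2)*H(C(-1)))) = sqrt(-39619 + ((8*(4 - 2)**2)*(12*(-6*(-1)**2)))**2) = sqrt(-39619 + ((8*2**2)*(12*(-6*1)))**2) = sqrt(-39619 + ((8*4)*(12*(-6)))**2) = sqrt(-39619 + (32*(-72))**2) = sqrt(-39619 + (-2304)**2) = sqrt(-39619 + 5308416) = sqrt(5268797)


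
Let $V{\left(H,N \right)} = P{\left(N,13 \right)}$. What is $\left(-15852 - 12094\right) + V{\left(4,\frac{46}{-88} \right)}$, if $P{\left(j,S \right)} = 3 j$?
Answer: $- \frac{1229693}{44} \approx -27948.0$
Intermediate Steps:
$V{\left(H,N \right)} = 3 N$
$\left(-15852 - 12094\right) + V{\left(4,\frac{46}{-88} \right)} = \left(-15852 - 12094\right) + 3 \frac{46}{-88} = -27946 + 3 \cdot 46 \left(- \frac{1}{88}\right) = -27946 + 3 \left(- \frac{23}{44}\right) = -27946 - \frac{69}{44} = - \frac{1229693}{44}$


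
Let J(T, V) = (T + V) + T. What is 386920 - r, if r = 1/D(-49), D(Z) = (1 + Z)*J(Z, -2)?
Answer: 1857215999/4800 ≈ 3.8692e+5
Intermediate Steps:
J(T, V) = V + 2*T
D(Z) = (1 + Z)*(-2 + 2*Z)
r = 1/4800 (r = 1/(-2 + 2*(-49)²) = 1/(-2 + 2*2401) = 1/(-2 + 4802) = 1/4800 ≈ 0.00020833)
386920 - r = 386920 - 1*1/4800 = 386920 - 1/4800 = 1857215999/4800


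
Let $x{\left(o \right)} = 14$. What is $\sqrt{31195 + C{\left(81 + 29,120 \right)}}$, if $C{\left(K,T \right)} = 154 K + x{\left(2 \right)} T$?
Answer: $9 \sqrt{615} \approx 223.19$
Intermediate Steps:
$C{\left(K,T \right)} = 14 T + 154 K$ ($C{\left(K,T \right)} = 154 K + 14 T = 14 T + 154 K$)
$\sqrt{31195 + C{\left(81 + 29,120 \right)}} = \sqrt{31195 + \left(14 \cdot 120 + 154 \left(81 + 29\right)\right)} = \sqrt{31195 + \left(1680 + 154 \cdot 110\right)} = \sqrt{31195 + \left(1680 + 16940\right)} = \sqrt{31195 + 18620} = \sqrt{49815} = 9 \sqrt{615}$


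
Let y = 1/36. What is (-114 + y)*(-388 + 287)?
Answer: 414403/36 ≈ 11511.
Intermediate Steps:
y = 1/36 ≈ 0.027778
(-114 + y)*(-388 + 287) = (-114 + 1/36)*(-388 + 287) = -4103/36*(-101) = 414403/36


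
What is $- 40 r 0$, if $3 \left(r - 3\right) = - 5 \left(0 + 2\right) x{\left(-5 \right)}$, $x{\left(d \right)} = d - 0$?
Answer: $0$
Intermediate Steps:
$x{\left(d \right)} = d$ ($x{\left(d \right)} = d + 0 = d$)
$r = \frac{59}{3}$ ($r = 3 + \frac{- 5 \left(0 + 2\right) \left(-5\right)}{3} = 3 + \frac{\left(-5\right) 2 \left(-5\right)}{3} = 3 + \frac{\left(-10\right) \left(-5\right)}{3} = 3 + \frac{1}{3} \cdot 50 = 3 + \frac{50}{3} = \frac{59}{3} \approx 19.667$)
$- 40 r 0 = \left(-40\right) \frac{59}{3} \cdot 0 = \left(- \frac{2360}{3}\right) 0 = 0$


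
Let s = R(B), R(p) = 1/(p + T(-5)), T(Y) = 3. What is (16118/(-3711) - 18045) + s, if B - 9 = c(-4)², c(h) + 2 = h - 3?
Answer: -2076413266/115041 ≈ -18049.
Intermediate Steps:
c(h) = -5 + h (c(h) = -2 + (h - 3) = -2 + (-3 + h) = -5 + h)
B = 90 (B = 9 + (-5 - 4)² = 9 + (-9)² = 9 + 81 = 90)
R(p) = 1/(3 + p) (R(p) = 1/(p + 3) = 1/(3 + p))
s = 1/93 (s = 1/(3 + 90) = 1/93 ≈ 0.010753)
(16118/(-3711) - 18045) + s = (16118/(-3711) - 18045) + 1/93 = (16118*(-1/3711) - 18045) + 1/93 = (-16118/3711 - 18045) + 1/93 = -66981113/3711 + 1/93 = -2076413266/115041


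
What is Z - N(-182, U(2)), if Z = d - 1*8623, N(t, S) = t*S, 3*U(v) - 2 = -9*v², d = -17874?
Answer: -85679/3 ≈ -28560.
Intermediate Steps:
U(v) = ⅔ - 3*v² (U(v) = ⅔ + (-9*v²)/3 = ⅔ - 3*v²)
N(t, S) = S*t
Z = -26497 (Z = -17874 - 1*8623 = -17874 - 8623 = -26497)
Z - N(-182, U(2)) = -26497 - (⅔ - 3*2²)*(-182) = -26497 - (⅔ - 3*4)*(-182) = -26497 - (⅔ - 12)*(-182) = -26497 - (-34)*(-182)/3 = -26497 - 1*6188/3 = -26497 - 6188/3 = -85679/3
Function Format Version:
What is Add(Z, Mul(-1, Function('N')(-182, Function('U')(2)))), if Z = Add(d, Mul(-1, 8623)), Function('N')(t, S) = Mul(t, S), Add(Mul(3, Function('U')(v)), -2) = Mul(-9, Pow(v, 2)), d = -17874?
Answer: Rational(-85679, 3) ≈ -28560.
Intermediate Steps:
Function('U')(v) = Add(Rational(2, 3), Mul(-3, Pow(v, 2))) (Function('U')(v) = Add(Rational(2, 3), Mul(Rational(1, 3), Mul(-9, Pow(v, 2)))) = Add(Rational(2, 3), Mul(-3, Pow(v, 2))))
Function('N')(t, S) = Mul(S, t)
Z = -26497 (Z = Add(-17874, Mul(-1, 8623)) = Add(-17874, -8623) = -26497)
Add(Z, Mul(-1, Function('N')(-182, Function('U')(2)))) = Add(-26497, Mul(-1, Mul(Add(Rational(2, 3), Mul(-3, Pow(2, 2))), -182))) = Add(-26497, Mul(-1, Mul(Add(Rational(2, 3), Mul(-3, 4)), -182))) = Add(-26497, Mul(-1, Mul(Add(Rational(2, 3), -12), -182))) = Add(-26497, Mul(-1, Mul(Rational(-34, 3), -182))) = Add(-26497, Mul(-1, Rational(6188, 3))) = Add(-26497, Rational(-6188, 3)) = Rational(-85679, 3)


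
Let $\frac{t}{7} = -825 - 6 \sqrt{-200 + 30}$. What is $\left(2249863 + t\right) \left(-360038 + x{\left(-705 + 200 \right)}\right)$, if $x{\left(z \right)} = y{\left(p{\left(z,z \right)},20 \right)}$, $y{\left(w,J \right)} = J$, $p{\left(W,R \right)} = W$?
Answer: $-807912073584 + 15120756 i \sqrt{170} \approx -8.0791 \cdot 10^{11} + 1.9715 \cdot 10^{8} i$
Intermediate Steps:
$t = -5775 - 42 i \sqrt{170}$ ($t = 7 \left(-825 - 6 \sqrt{-200 + 30}\right) = 7 \left(-825 - 6 \sqrt{-170}\right) = 7 \left(-825 - 6 i \sqrt{170}\right) = -5775 - 42 i \sqrt{170} \approx -5775.0 - 547.61 i$)
$x{\left(z \right)} = 20$
$\left(2249863 + t\right) \left(-360038 + x{\left(-705 + 200 \right)}\right) = \left(2249863 - \left(5775 + 42 i \sqrt{170}\right)\right) \left(-360038 + 20\right) = \left(2244088 - 42 i \sqrt{170}\right) \left(-360018\right) = -807912073584 + 15120756 i \sqrt{170}$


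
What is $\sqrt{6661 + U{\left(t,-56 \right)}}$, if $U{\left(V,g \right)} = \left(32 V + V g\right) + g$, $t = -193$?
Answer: $\sqrt{11237} \approx 106.0$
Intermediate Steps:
$U{\left(V,g \right)} = g + 32 V + V g$
$\sqrt{6661 + U{\left(t,-56 \right)}} = \sqrt{6661 - -4576} = \sqrt{6661 + 4576} = \sqrt{11237}$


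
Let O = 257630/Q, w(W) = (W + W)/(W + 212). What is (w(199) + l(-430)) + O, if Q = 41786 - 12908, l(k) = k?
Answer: -831038261/1978143 ≈ -420.11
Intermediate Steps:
w(W) = 2*W/(212 + W) (w(W) = (2*W)/(212 + W) = 2*W/(212 + W))
Q = 28878
O = 128815/14439 (O = 257630/28878 = 257630*(1/28878) = 128815/14439 ≈ 8.9213)
(w(199) + l(-430)) + O = (2*199/(212 + 199) - 430) + 128815/14439 = (2*199/411 - 430) + 128815/14439 = (2*199*(1/411) - 430) + 128815/14439 = (398/411 - 430) + 128815/14439 = -176332/411 + 128815/14439 = -831038261/1978143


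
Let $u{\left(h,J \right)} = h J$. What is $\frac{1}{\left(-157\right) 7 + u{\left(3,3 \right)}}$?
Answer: $- \frac{1}{1090} \approx -0.00091743$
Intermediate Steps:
$u{\left(h,J \right)} = J h$
$\frac{1}{\left(-157\right) 7 + u{\left(3,3 \right)}} = \frac{1}{\left(-157\right) 7 + 3 \cdot 3} = \frac{1}{-1099 + 9} = \frac{1}{-1090} = - \frac{1}{1090}$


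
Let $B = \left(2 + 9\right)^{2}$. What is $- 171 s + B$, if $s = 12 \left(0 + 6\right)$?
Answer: $-12191$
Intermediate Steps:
$s = 72$ ($s = 12 \cdot 6 = 72$)
$B = 121$ ($B = 11^{2} = 121$)
$- 171 s + B = \left(-171\right) 72 + 121 = -12312 + 121 = -12191$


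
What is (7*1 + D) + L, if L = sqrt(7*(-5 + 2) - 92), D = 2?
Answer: 9 + I*sqrt(113) ≈ 9.0 + 10.63*I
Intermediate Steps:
L = I*sqrt(113) (L = sqrt(7*(-3) - 92) = sqrt(-21 - 92) = sqrt(-113) = I*sqrt(113) ≈ 10.63*I)
(7*1 + D) + L = (7*1 + 2) + I*sqrt(113) = (7 + 2) + I*sqrt(113) = 9 + I*sqrt(113)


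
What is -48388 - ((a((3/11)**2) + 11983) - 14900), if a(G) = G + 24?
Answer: -5504904/121 ≈ -45495.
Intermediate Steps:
a(G) = 24 + G
-48388 - ((a((3/11)**2) + 11983) - 14900) = -48388 - (((24 + (3/11)**2) + 11983) - 14900) = -48388 - (((24 + 9/121) + 11983) - 14900) = -48388 - ((2913/121 + 11983) - 14900) = -48388 - (1452856/121 - 14900) = -48388 - 1*(-350044/121) = -48388 + 350044/121 = -5504904/121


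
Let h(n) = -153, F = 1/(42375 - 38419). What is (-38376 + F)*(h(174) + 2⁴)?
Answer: 20798717335/3956 ≈ 5.2575e+6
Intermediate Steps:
F = 1/3956 ≈ 0.00025278
(-38376 + F)*(h(174) + 2⁴) = (-38376 + 1/3956)*(-153 + 2⁴) = -151815455*(-153 + 16)/3956 = -151815455/3956*(-137) = 20798717335/3956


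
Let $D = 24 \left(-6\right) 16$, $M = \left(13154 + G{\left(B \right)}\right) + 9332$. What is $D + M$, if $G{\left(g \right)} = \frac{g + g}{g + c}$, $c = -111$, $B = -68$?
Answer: $\frac{3612714}{179} \approx 20183.0$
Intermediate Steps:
$G{\left(g \right)} = \frac{2 g}{-111 + g}$ ($G{\left(g \right)} = \frac{g + g}{g - 111} = \frac{2 g}{-111 + g}$)
$M = \frac{4025130}{179}$ ($M = \left(13154 + 2 \left(-68\right) \frac{1}{-111 - 68}\right) + 9332 = \left(13154 + 2 \left(-68\right) \frac{1}{-179}\right) + 9332 = \left(13154 + 2 \left(-68\right) \left(- \frac{1}{179}\right)\right) + 9332 = \left(13154 + \frac{136}{179}\right) + 9332 = \frac{2354702}{179} + 9332 = \frac{4025130}{179} \approx 22487.0$)
$D = -2304$ ($D = \left(-144\right) 16 = -2304$)
$D + M = -2304 + \frac{4025130}{179} = \frac{3612714}{179}$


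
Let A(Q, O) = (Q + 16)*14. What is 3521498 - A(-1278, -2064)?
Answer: 3539166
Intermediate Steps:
A(Q, O) = 224 + 14*Q (A(Q, O) = (16 + Q)*14 = 224 + 14*Q)
3521498 - A(-1278, -2064) = 3521498 - (224 + 14*(-1278)) = 3521498 - (224 - 17892) = 3521498 - 1*(-17668) = 3521498 + 17668 = 3539166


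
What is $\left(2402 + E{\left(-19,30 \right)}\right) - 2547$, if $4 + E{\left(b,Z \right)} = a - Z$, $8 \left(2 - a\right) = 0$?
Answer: $-177$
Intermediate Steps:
$a = 2$ ($a = 2 - 0 = 2 + 0 = 2$)
$E{\left(b,Z \right)} = -2 - Z$ ($E{\left(b,Z \right)} = -4 - \left(-2 + Z\right) = -2 - Z$)
$\left(2402 + E{\left(-19,30 \right)}\right) - 2547 = \left(2402 - 32\right) - 2547 = 2370 - 2547 = -177$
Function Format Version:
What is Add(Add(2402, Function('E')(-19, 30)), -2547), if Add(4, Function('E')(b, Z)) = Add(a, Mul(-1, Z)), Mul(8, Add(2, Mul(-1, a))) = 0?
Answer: -177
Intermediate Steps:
a = 2 (a = Add(2, Mul(Rational(-1, 8), 0)) = Add(2, 0) = 2)
Function('E')(b, Z) = Add(-2, Mul(-1, Z)) (Function('E')(b, Z) = Add(-4, Add(2, Mul(-1, Z))) = Add(-2, Mul(-1, Z)))
Add(Add(2402, Function('E')(-19, 30)), -2547) = Add(Add(2402, Add(-2, Mul(-1, 30))), -2547) = Add(Add(2402, Add(-2, -30)), -2547) = Add(Add(2402, -32), -2547) = Add(2370, -2547) = -177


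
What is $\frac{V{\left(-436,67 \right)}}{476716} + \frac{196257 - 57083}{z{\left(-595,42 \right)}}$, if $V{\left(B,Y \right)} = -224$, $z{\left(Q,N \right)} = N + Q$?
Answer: $- \frac{2369521302}{9415141} \approx -251.67$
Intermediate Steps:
$\frac{V{\left(-436,67 \right)}}{476716} + \frac{196257 - 57083}{z{\left(-595,42 \right)}} = - \frac{224}{476716} + \frac{196257 - 57083}{42 - 595} = \left(-224\right) \frac{1}{476716} + \frac{139174}{-553} = - \frac{56}{119179} + 139174 \left(- \frac{1}{553}\right) = - \frac{56}{119179} - \frac{19882}{79} = - \frac{2369521302}{9415141}$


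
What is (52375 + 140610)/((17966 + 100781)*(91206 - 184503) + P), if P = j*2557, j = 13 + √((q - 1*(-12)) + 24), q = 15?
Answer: -32892676979842/1888272587230327865 - 7591733*√51/1888272587230327865 ≈ -1.7419e-5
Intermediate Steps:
j = 13 + √51 (j = 13 + √((15 - 1*(-12)) + 24) = 13 + √((15 + 12) + 24) = 13 + √(27 + 24) = 13 + √51 ≈ 20.141)
P = 33241 + 2557*√51 (P = (13 + √51)*2557 = 33241 + 2557*√51 ≈ 51502.)
(52375 + 140610)/((17966 + 100781)*(91206 - 184503) + P) = (52375 + 140610)/((17966 + 100781)*(91206 - 184503) + (33241 + 2557*√51)) = 192985/(118747*(-93297) + (33241 + 2557*√51)) = 192985/(-11078738859 + (33241 + 2557*√51)) = 192985/(-11078705618 + 2557*√51)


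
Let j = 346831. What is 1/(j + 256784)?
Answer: 1/603615 ≈ 1.6567e-6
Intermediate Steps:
1/(j + 256784) = 1/(346831 + 256784) = 1/603615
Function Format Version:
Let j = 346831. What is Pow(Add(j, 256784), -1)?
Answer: Rational(1, 603615) ≈ 1.6567e-6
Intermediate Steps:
Pow(Add(j, 256784), -1) = Pow(Add(346831, 256784), -1) = Pow(603615, -1) = Rational(1, 603615)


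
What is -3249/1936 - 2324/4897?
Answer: -245899/114224 ≈ -2.1528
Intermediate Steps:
-3249/1936 - 2324/4897 = -3249*1/1936 - 2324*1/4897 = -3249/1936 - 28/59 = -245899/114224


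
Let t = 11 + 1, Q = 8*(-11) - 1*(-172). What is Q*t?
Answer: 1008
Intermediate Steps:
Q = 84 (Q = -88 + 172 = 84)
t = 12
Q*t = 84*12 = 1008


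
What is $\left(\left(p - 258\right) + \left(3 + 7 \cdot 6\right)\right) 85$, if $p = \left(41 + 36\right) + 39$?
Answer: $-8245$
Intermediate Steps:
$p = 116$ ($p = 77 + 39 = 116$)
$\left(\left(p - 258\right) + \left(3 + 7 \cdot 6\right)\right) 85 = \left(\left(116 - 258\right) + \left(3 + 7 \cdot 6\right)\right) 85 = \left(-142 + \left(3 + 42\right)\right) 85 = \left(-142 + 45\right) 85 = \left(-97\right) 85 = -8245$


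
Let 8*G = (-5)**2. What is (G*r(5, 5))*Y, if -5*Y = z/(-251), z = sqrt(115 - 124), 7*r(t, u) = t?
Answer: 75*I/14056 ≈ 0.0053358*I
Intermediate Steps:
G = 25/8 (G = (1/8)*(-5)**2 = (1/8)*25 = 25/8 ≈ 3.1250)
r(t, u) = t/7
z = 3*I (z = sqrt(-9) = 3*I ≈ 3.0*I)
Y = 3*I/1255 (Y = -3*I/(5*(-251)) = -3*I*(-1)/(5*251) = -(-3)*I/1255 = 3*I/1255 ≈ 0.0023904*I)
(G*r(5, 5))*Y = (25*((1/7)*5)/8)*(3*I/1255) = ((25/8)*(5/7))*(3*I/1255) = 125*(3*I/1255)/56 = 75*I/14056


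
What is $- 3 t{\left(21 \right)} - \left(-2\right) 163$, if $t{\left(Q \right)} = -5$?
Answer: $341$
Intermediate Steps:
$- 3 t{\left(21 \right)} - \left(-2\right) 163 = \left(-3\right) \left(-5\right) - \left(-2\right) 163 = 15 - -326 = 15 + 326 = 341$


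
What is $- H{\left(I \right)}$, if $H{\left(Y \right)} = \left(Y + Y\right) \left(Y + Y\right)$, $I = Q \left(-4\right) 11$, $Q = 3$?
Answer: $-69696$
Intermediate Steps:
$I = -132$ ($I = 3 \left(-4\right) 11 = \left(-12\right) 11 = -132$)
$H{\left(Y \right)} = 4 Y^{2}$ ($H{\left(Y \right)} = 2 Y 2 Y = 4 Y^{2}$)
$- H{\left(I \right)} = - 4 \left(-132\right)^{2} = - 4 \cdot 17424 = \left(-1\right) 69696 = -69696$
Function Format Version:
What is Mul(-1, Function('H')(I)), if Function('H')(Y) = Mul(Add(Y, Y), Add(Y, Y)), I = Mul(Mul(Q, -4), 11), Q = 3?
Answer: -69696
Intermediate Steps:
I = -132 (I = Mul(Mul(3, -4), 11) = Mul(-12, 11) = -132)
Function('H')(Y) = Mul(4, Pow(Y, 2)) (Function('H')(Y) = Mul(Mul(2, Y), Mul(2, Y)) = Mul(4, Pow(Y, 2)))
Mul(-1, Function('H')(I)) = Mul(-1, Mul(4, Pow(-132, 2))) = Mul(-1, Mul(4, 17424)) = Mul(-1, 69696) = -69696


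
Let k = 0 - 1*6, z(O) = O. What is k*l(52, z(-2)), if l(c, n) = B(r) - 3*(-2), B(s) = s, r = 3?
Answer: -54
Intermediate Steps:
k = -6 (k = 0 - 6 = -6)
l(c, n) = 9 (l(c, n) = 3 - 3*(-2) = 3 + 6 = 9)
k*l(52, z(-2)) = -6*9 = -54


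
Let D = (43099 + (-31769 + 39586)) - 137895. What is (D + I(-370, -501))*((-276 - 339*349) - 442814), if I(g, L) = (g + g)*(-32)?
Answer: 35536121899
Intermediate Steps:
I(g, L) = -64*g (I(g, L) = (2*g)*(-32) = -64*g)
D = -86979 (D = (43099 + 7817) - 137895 = 50916 - 137895 = -86979)
(D + I(-370, -501))*((-276 - 339*349) - 442814) = (-86979 - 64*(-370))*((-276 - 339*349) - 442814) = (-86979 + 23680)*((-276 - 118311) - 442814) = -63299*(-118587 - 442814) = -63299*(-561401) = 35536121899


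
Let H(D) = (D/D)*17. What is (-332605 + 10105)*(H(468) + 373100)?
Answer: -120330232500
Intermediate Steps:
H(D) = 17 (H(D) = 1*17 = 17)
(-332605 + 10105)*(H(468) + 373100) = (-332605 + 10105)*(17 + 373100) = -322500*373117 = -120330232500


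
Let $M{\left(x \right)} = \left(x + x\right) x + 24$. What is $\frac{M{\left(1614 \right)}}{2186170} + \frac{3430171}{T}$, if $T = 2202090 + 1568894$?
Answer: $\frac{1938987422201}{588858006520} \approx 3.2928$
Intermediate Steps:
$M{\left(x \right)} = 24 + 2 x^{2}$ ($M{\left(x \right)} = 2 x x + 24 = 2 x^{2} + 24 = 24 + 2 x^{2}$)
$T = 3770984$
$\frac{M{\left(1614 \right)}}{2186170} + \frac{3430171}{T} = \frac{24 + 2 \cdot 1614^{2}}{2186170} + \frac{3430171}{3770984} = \left(24 + 2 \cdot 2604996\right) \frac{1}{2186170} + 3430171 \cdot \frac{1}{3770984} = \left(24 + 5209992\right) \frac{1}{2186170} + \frac{3430171}{3770984} = 5210016 \cdot \frac{1}{2186170} + \frac{3430171}{3770984} = \frac{372144}{156155} + \frac{3430171}{3770984} = \frac{1938987422201}{588858006520}$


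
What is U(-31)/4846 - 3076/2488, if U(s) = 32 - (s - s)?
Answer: -1853335/1507106 ≈ -1.2297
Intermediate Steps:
U(s) = 32 (U(s) = 32 - 1*0 = 32 + 0 = 32)
U(-31)/4846 - 3076/2488 = 32/4846 - 3076/2488 = 32*(1/4846) - 3076*1/2488 = 16/2423 - 769/622 = -1853335/1507106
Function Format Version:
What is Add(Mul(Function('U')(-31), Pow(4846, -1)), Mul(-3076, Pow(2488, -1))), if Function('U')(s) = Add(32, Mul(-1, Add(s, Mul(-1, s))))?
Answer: Rational(-1853335, 1507106) ≈ -1.2297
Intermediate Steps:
Function('U')(s) = 32 (Function('U')(s) = Add(32, Mul(-1, 0)) = Add(32, 0) = 32)
Add(Mul(Function('U')(-31), Pow(4846, -1)), Mul(-3076, Pow(2488, -1))) = Add(Mul(32, Pow(4846, -1)), Mul(-3076, Pow(2488, -1))) = Add(Mul(32, Rational(1, 4846)), Mul(-3076, Rational(1, 2488))) = Add(Rational(16, 2423), Rational(-769, 622)) = Rational(-1853335, 1507106)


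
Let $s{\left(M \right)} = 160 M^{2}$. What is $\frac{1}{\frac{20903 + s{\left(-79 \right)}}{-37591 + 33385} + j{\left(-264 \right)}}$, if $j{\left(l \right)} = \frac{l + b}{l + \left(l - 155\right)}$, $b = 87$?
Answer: $- \frac{957566}{231849589} \approx -0.0041301$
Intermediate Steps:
$j{\left(l \right)} = \frac{87 + l}{-155 + 2 l}$ ($j{\left(l \right)} = \frac{l + 87}{l + \left(l - 155\right)} = \frac{87 + l}{l + \left(l - 155\right)} = \frac{87 + l}{l + \left(-155 + l\right)} = \frac{87 + l}{-155 + 2 l}$)
$\frac{1}{\frac{20903 + s{\left(-79 \right)}}{-37591 + 33385} + j{\left(-264 \right)}} = \frac{1}{\frac{20903 + 160 \left(-79\right)^{2}}{-37591 + 33385} + \frac{87 - 264}{-155 + 2 \left(-264\right)}} = \frac{1}{\frac{20903 + 160 \cdot 6241}{-4206} + \frac{1}{-155 - 528} \left(-177\right)} = \frac{1}{\left(20903 + 998560\right) \left(- \frac{1}{4206}\right) + \frac{1}{-683} \left(-177\right)} = \frac{1}{1019463 \left(- \frac{1}{4206}\right) - - \frac{177}{683}} = \frac{1}{- \frac{339821}{1402} + \frac{177}{683}} = \frac{1}{- \frac{231849589}{957566}} = - \frac{957566}{231849589}$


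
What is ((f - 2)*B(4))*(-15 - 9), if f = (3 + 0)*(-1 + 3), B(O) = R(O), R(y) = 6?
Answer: -576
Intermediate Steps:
B(O) = 6
f = 6 (f = 3*2 = 6)
((f - 2)*B(4))*(-15 - 9) = ((6 - 2)*6)*(-15 - 9) = (4*6)*(-24) = 24*(-24) = -576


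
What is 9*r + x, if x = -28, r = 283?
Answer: 2519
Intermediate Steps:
9*r + x = 9*283 - 28 = 2547 - 28 = 2519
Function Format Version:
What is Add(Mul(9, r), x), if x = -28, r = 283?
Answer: 2519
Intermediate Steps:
Add(Mul(9, r), x) = Add(Mul(9, 283), -28) = Add(2547, -28) = 2519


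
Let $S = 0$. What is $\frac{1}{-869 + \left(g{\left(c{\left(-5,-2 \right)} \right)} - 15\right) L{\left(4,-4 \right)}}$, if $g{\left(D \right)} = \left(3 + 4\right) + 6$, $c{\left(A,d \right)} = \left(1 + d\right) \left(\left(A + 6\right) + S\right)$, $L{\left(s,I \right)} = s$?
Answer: $- \frac{1}{877} \approx -0.0011403$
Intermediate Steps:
$c{\left(A,d \right)} = \left(1 + d\right) \left(6 + A\right)$ ($c{\left(A,d \right)} = \left(1 + d\right) \left(\left(A + 6\right) + 0\right) = \left(1 + d\right) \left(\left(6 + A\right) + 0\right) = \left(1 + d\right) \left(6 + A\right)$)
$g{\left(D \right)} = 13$ ($g{\left(D \right)} = 7 + 6 = 13$)
$\frac{1}{-869 + \left(g{\left(c{\left(-5,-2 \right)} \right)} - 15\right) L{\left(4,-4 \right)}} = \frac{1}{-869 + \left(13 - 15\right) 4} = \frac{1}{-869 - 8} = \frac{1}{-877} = - \frac{1}{877}$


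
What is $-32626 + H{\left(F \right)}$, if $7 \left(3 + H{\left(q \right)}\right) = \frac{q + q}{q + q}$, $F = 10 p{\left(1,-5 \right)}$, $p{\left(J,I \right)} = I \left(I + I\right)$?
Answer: $- \frac{228402}{7} \approx -32629.0$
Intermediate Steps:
$p{\left(J,I \right)} = 2 I^{2}$ ($p{\left(J,I \right)} = I 2 I = 2 I^{2}$)
$F = 500$ ($F = 10 \cdot 2 \left(-5\right)^{2} = 10 \cdot 2 \cdot 25 = 10 \cdot 50 = 500$)
$H{\left(q \right)} = - \frac{20}{7}$ ($H{\left(q \right)} = -3 + \frac{\left(q + q\right) \frac{1}{q + q}}{7} = -3 + \frac{2 q \frac{1}{2 q}}{7} = -3 + \frac{1}{7} \cdot 1 = -3 + \frac{1}{7} = - \frac{20}{7}$)
$-32626 + H{\left(F \right)} = -32626 - \frac{20}{7} = - \frac{228402}{7}$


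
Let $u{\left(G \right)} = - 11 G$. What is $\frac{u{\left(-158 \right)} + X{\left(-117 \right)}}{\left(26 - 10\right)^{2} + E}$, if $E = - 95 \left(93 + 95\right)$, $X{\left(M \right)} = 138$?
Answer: $- \frac{469}{4401} \approx -0.10657$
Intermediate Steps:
$E = -17860$ ($E = \left(-95\right) 188 = -17860$)
$\frac{u{\left(-158 \right)} + X{\left(-117 \right)}}{\left(26 - 10\right)^{2} + E} = \frac{\left(-11\right) \left(-158\right) + 138}{\left(26 - 10\right)^{2} - 17860} = \frac{1738 + 138}{16^{2} - 17860} = \frac{1876}{256 - 17860} = \frac{1876}{-17604} = 1876 \left(- \frac{1}{17604}\right) = - \frac{469}{4401}$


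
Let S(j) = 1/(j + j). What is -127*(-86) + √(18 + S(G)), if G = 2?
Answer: 10922 + √73/2 ≈ 10926.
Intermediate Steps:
S(j) = 1/(2*j)
-127*(-86) + √(18 + S(G)) = -127*(-86) + √(18 + (½)/2) = 10922 + √(18 + (½)*(½)) = 10922 + √(18 + ¼) = 10922 + √(73/4) = 10922 + √73/2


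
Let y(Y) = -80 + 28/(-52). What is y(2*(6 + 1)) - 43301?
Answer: -563960/13 ≈ -43382.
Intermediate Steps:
y(Y) = -1047/13 (y(Y) = -80 + 28*(-1/52) = -80 - 7/13 = -1047/13)
y(2*(6 + 1)) - 43301 = -1047/13 - 43301 = -563960/13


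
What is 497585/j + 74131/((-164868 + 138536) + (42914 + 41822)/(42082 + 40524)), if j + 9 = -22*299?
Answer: -561315976978171/7163680177836 ≈ -78.356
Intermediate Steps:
j = -6587 (j = -9 - 22*299 = -9 - 6578 = -6587)
497585/j + 74131/((-164868 + 138536) + (42914 + 41822)/(42082 + 40524)) = 497585/(-6587) + 74131/((-164868 + 138536) + (42914 + 41822)/(42082 + 40524)) = 497585*(-1/6587) + 74131/(-26332 + 84736/82606) = -497585/6587 + 74131/(-26332 + 84736*(1/82606)) = -497585/6587 + 74131/(-26332 + 42368/41303) = -497585/6587 + 74131/(-1087548228/41303) = -497585/6587 + 74131*(-41303/1087548228) = -497585/6587 - 3061832693/1087548228 = -561315976978171/7163680177836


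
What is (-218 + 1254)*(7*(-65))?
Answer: -471380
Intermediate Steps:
(-218 + 1254)*(7*(-65)) = 1036*(-455) = -471380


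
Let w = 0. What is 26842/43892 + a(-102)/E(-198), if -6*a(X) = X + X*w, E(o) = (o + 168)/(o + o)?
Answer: 24690517/109730 ≈ 225.01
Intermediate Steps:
E(o) = (168 + o)/(2*o) (E(o) = (168 + o)/((2*o)) = (168 + o)*(1/(2*o)) = (168 + o)/(2*o))
a(X) = -X/6 (a(X) = -(X + X*0)/6 = -(X + 0)/6 = -X/6)
26842/43892 + a(-102)/E(-198) = 26842/43892 + (-⅙*(-102))/(((½)*(168 - 198)/(-198))) = 26842*(1/43892) + 17/(((½)*(-1/198)*(-30))) = 13421/21946 + 17/(5/66) = 13421/21946 + 17*(66/5) = 13421/21946 + 1122/5 = 24690517/109730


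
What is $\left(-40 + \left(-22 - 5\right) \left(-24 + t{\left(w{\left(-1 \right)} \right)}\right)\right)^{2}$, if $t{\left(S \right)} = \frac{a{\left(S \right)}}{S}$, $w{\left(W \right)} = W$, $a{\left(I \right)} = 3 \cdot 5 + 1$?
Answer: $1081600$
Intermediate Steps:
$a{\left(I \right)} = 16$ ($a{\left(I \right)} = 15 + 1 = 16$)
$t{\left(S \right)} = \frac{16}{S}$
$\left(-40 + \left(-22 - 5\right) \left(-24 + t{\left(w{\left(-1 \right)} \right)}\right)\right)^{2} = \left(-40 + \left(-22 - 5\right) \left(-24 + \frac{16}{-1}\right)\right)^{2} = \left(-40 - 27 \left(-24 + 16 \left(-1\right)\right)\right)^{2} = \left(-40 - 27 \left(-24 - 16\right)\right)^{2} = \left(-40 - -1080\right)^{2} = \left(-40 + 1080\right)^{2} = 1040^{2} = 1081600$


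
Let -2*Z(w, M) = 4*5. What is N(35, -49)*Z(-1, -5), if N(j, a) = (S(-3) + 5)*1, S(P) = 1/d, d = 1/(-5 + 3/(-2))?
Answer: 15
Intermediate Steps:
d = -2/13 (d = 1/(-5 + 3*(-½)) = 1/(-5 - 3/2) = 1/(-13/2) = -2/13 ≈ -0.15385)
Z(w, M) = -10 (Z(w, M) = -2*5 = -½*20 = -10)
S(P) = -13/2 (S(P) = 1/(-2/13) = -13/2)
N(j, a) = -3/2 (N(j, a) = (-13/2 + 5)*1 = -3/2*1 = -3/2)
N(35, -49)*Z(-1, -5) = -3/2*(-10) = 15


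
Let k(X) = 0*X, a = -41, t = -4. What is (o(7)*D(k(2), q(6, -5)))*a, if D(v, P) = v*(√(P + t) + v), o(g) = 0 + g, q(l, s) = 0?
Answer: 0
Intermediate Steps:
o(g) = g
k(X) = 0
D(v, P) = v*(v + √(-4 + P)) (D(v, P) = v*(√(P - 4) + v) = v*(√(-4 + P) + v) = v*(v + √(-4 + P)))
(o(7)*D(k(2), q(6, -5)))*a = (7*(0*(0 + √(-4 + 0))))*(-41) = (7*(0*(0 + √(-4))))*(-41) = (7*(0*(0 + 2*I)))*(-41) = (7*(0*(2*I)))*(-41) = (7*0)*(-41) = 0*(-41) = 0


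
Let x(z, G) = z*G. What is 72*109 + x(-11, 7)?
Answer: 7771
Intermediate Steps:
x(z, G) = G*z
72*109 + x(-11, 7) = 72*109 + 7*(-11) = 7848 - 77 = 7771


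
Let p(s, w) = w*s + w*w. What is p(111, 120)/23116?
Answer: 6930/5779 ≈ 1.1992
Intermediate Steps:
p(s, w) = w**2 + s*w (p(s, w) = s*w + w**2 = w**2 + s*w)
p(111, 120)/23116 = (120*(111 + 120))/23116 = (120*231)*(1/23116) = 27720*(1/23116) = 6930/5779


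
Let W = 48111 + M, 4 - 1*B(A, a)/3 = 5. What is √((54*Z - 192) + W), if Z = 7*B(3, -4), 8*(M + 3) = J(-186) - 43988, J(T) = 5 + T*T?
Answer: 3*√81082/4 ≈ 213.56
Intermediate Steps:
B(A, a) = -3 (B(A, a) = 12 - 3*5 = 12 - 15 = -3)
J(T) = 5 + T²
M = -9411/8 (M = -3 + ((5 + (-186)²) - 43988)/8 = -3 + ((5 + 34596) - 43988)/8 = -3 + (34601 - 43988)/8 = -3 + (⅛)*(-9387) = -3 - 9387/8 = -9411/8 ≈ -1176.4)
Z = -21 (Z = 7*(-3) = -21)
W = 375477/8 (W = 48111 - 9411/8 = 375477/8 ≈ 46935.)
√((54*Z - 192) + W) = √((54*(-21) - 192) + 375477/8) = √((-1134 - 192) + 375477/8) = √(-1326 + 375477/8) = √(364869/8) = 3*√81082/4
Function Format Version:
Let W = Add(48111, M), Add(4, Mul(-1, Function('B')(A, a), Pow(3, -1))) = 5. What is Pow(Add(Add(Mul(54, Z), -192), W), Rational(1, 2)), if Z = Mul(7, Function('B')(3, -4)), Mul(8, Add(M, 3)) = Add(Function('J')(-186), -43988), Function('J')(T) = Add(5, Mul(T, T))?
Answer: Mul(Rational(3, 4), Pow(81082, Rational(1, 2))) ≈ 213.56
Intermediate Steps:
Function('B')(A, a) = -3 (Function('B')(A, a) = Add(12, Mul(-3, 5)) = Add(12, -15) = -3)
Function('J')(T) = Add(5, Pow(T, 2))
M = Rational(-9411, 8) (M = Add(-3, Mul(Rational(1, 8), Add(Add(5, Pow(-186, 2)), -43988))) = Add(-3, Mul(Rational(1, 8), Add(Add(5, 34596), -43988))) = Add(-3, Mul(Rational(1, 8), Add(34601, -43988))) = Add(-3, Mul(Rational(1, 8), -9387)) = Add(-3, Rational(-9387, 8)) = Rational(-9411, 8) ≈ -1176.4)
Z = -21 (Z = Mul(7, -3) = -21)
W = Rational(375477, 8) (W = Add(48111, Rational(-9411, 8)) = Rational(375477, 8) ≈ 46935.)
Pow(Add(Add(Mul(54, Z), -192), W), Rational(1, 2)) = Pow(Add(Add(Mul(54, -21), -192), Rational(375477, 8)), Rational(1, 2)) = Pow(Add(Add(-1134, -192), Rational(375477, 8)), Rational(1, 2)) = Pow(Add(-1326, Rational(375477, 8)), Rational(1, 2)) = Pow(Rational(364869, 8), Rational(1, 2)) = Mul(Rational(3, 4), Pow(81082, Rational(1, 2)))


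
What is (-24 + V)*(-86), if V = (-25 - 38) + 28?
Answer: 5074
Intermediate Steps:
V = -35 (V = -63 + 28 = -35)
(-24 + V)*(-86) = (-24 - 35)*(-86) = -59*(-86) = 5074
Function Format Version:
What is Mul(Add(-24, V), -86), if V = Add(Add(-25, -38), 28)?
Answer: 5074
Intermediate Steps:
V = -35 (V = Add(-63, 28) = -35)
Mul(Add(-24, V), -86) = Mul(Add(-24, -35), -86) = Mul(-59, -86) = 5074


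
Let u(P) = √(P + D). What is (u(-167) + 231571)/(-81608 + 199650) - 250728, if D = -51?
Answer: -29596203005/118042 + I*√218/118042 ≈ -2.5073e+5 + 0.00012508*I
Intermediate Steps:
u(P) = √(-51 + P) (u(P) = √(P - 51) = √(-51 + P))
(u(-167) + 231571)/(-81608 + 199650) - 250728 = (√(-51 - 167) + 231571)/(-81608 + 199650) - 250728 = (√(-218) + 231571)/118042 - 250728 = (I*√218 + 231571)*(1/118042) - 250728 = (231571 + I*√218)*(1/118042) - 250728 = (231571/118042 + I*√218/118042) - 250728 = -29596203005/118042 + I*√218/118042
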